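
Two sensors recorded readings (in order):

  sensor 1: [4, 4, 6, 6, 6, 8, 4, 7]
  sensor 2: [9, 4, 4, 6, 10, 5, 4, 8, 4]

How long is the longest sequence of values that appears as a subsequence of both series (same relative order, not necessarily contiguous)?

Let dp[i][j] be the LCS length of the first i values of sensor 1 and the first j values of sensor 2. dp[i][j] = dp[i-1][j-1]+1 when the i-th and j-th values match, else max(dp[i-1][j], dp[i][j-1]).
    ·  9  4  4  6 10  5  4  8  4
 ·  0  0  0  0  0  0  0  0  0  0
 4  0  0  1  1  1  1  1  1  1  1
 4  0  0  1  2  2  2  2  2  2  2
 6  0  0  1  2  3  3  3  3  3  3
 6  0  0  1  2  3  3  3  3  3  3
 6  0  0  1  2  3  3  3  3  3  3
 8  0  0  1  2  3  3  3  3  4  4
 4  0  0  1  2  3  3  3  4  4  5
 7  0  0  1  2  3  3  3  4  4  5
dp[8][9] = 5. One LCS (by backtracking along matches): 4, 4, 6, 8, 4.

5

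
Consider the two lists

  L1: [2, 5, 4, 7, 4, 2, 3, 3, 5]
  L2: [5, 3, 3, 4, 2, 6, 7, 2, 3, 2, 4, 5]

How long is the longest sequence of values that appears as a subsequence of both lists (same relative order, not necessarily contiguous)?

6

Taking 5 at L1[2]=L2[1] → 4 at L1[3]=L2[4] → 7 at L1[4]=L2[7] → 2 at L1[6]=L2[8] → 3 at L1[7]=L2[9] → 5 at L1[9]=L2[12] gives a common subsequence of length 6. Since dp[9][12] = 6, nothing longer is possible.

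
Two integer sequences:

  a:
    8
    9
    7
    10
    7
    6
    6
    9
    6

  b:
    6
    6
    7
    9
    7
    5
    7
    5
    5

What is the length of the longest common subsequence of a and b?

Let dp[i][j] be the LCS length of the first i values of a and the first j values of b. dp[i][j] = dp[i-1][j-1]+1 when the i-th and j-th values match, else max(dp[i-1][j], dp[i][j-1]).
    ·  6  6  7  9  7  5  7  5  5
 ·  0  0  0  0  0  0  0  0  0  0
 8  0  0  0  0  0  0  0  0  0  0
 9  0  0  0  0  1  1  1  1  1  1
 7  0  0  0  1  1  2  2  2  2  2
10  0  0  0  1  1  2  2  2  2  2
 7  0  0  0  1  1  2  2  3  3  3
 6  0  1  1  1  1  2  2  3  3  3
 6  0  1  2  2  2  2  2  3  3  3
 9  0  1  2  2  3  3  3  3  3  3
 6  0  1  2  2  3  3  3  3  3  3
dp[9][9] = 3. One LCS (by backtracking along matches): 9, 7, 7.

3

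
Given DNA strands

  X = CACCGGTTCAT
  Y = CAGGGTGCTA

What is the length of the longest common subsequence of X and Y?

Pick C [1,1]; then A [2,2]; then G [5,4]; then G [6,5]; then T [7,6]; then T [8,9]; then A [10,10]; all 7 bases appear in both, in order, and the DP table's final entry dp[11][10] is also 7, so no common subsequence is longer.

7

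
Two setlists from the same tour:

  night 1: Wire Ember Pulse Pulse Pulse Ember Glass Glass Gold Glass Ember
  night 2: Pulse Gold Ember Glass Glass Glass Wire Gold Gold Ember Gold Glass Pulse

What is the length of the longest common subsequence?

6

One common subsequence of length 6: Pulse at night 1[3]=night 2[1], Ember at night 1[6]=night 2[3], Glass at night 1[7]=night 2[5], Glass at night 1[8]=night 2[6], Gold at night 1[9]=night 2[11], Glass at night 1[10]=night 2[12]. dp[11][13] = 6 confirms this is the maximum.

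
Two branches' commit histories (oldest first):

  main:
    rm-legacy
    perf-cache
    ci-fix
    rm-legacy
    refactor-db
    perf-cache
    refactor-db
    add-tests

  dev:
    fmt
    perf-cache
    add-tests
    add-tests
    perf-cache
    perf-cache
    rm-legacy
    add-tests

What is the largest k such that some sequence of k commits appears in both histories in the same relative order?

One common subsequence of length 3: perf-cache [2,6], rm-legacy [4,7], add-tests [8,8], and the DP table's final entry dp[8][8] is also 3, so no common subsequence is longer.

3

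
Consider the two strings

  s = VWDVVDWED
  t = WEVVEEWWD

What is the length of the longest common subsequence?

Let dp[i][j] be the LCS length of the first i characters of s and the first j characters of t. dp[i][j] = dp[i-1][j-1]+1 when the i-th and j-th characters match, else max(dp[i-1][j], dp[i][j-1]).
    ·  W  E  V  V  E  E  W  W  D
 ·  0  0  0  0  0  0  0  0  0  0
 V  0  0  0  1  1  1  1  1  1  1
 W  0  1  1  1  1  1  1  2  2  2
 D  0  1  1  1  1  1  1  2  2  3
 V  0  1  1  2  2  2  2  2  2  3
 V  0  1  1  2  3  3  3  3  3  3
 D  0  1  1  2  3  3  3  3  3  4
 W  0  1  1  2  3  3  3  4  4  4
 E  0  1  2  2  3  4  4  4  4  4
 D  0  1  2  2  3  4  4  4  4  5
dp[9][9] = 5. One LCS (by backtracking along matches): WVVWD.

5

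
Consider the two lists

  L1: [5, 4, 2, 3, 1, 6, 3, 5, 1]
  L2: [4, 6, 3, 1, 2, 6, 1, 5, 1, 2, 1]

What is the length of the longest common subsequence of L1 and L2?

6

One common subsequence of length 6: 4 [2,1]; then 3 [4,3]; then 1 [5,4]; then 6 [6,6]; then 5 [8,8]; then 1 [9,11]. Since dp[9][11] = 6, nothing longer is possible.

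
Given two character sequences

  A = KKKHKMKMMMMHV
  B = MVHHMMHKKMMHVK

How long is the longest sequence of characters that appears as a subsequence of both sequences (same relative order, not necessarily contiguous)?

Pick H [4,7] → K [5,8] → K [7,9] → M [10,10] → M [11,11] → H [12,12] → V [13,13]; all 7 characters appear in both, in order, and the DP table's final entry dp[13][14] is also 7, so no common subsequence is longer.

7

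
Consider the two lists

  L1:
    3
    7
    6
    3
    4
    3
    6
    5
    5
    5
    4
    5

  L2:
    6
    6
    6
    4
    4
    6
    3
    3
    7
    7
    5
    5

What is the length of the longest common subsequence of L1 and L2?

Let dp[i][j] be the LCS length of the first i values of L1 and the first j values of L2. dp[i][j] = dp[i-1][j-1]+1 when the i-th and j-th values match, else max(dp[i-1][j], dp[i][j-1]).
    ·  6  6  6  4  4  6  3  3  7  7  5  5
 ·  0  0  0  0  0  0  0  0  0  0  0  0  0
 3  0  0  0  0  0  0  0  1  1  1  1  1  1
 7  0  0  0  0  0  0  0  1  1  2  2  2  2
 6  0  1  1  1  1  1  1  1  1  2  2  2  2
 3  0  1  1  1  1  1  1  2  2  2  2  2  2
 4  0  1  1  1  2  2  2  2  2  2  2  2  2
 3  0  1  1  1  2  2  2  3  3  3  3  3  3
 6  0  1  2  2  2  2  3  3  3  3  3  3  3
 5  0  1  2  2  2  2  3  3  3  3  3  4  4
 5  0  1  2  2  2  2  3  3  3  3  3  4  5
 5  0  1  2  2  2  2  3  3  3  3  3  4  5
 4  0  1  2  2  3  3  3  3  3  3  3  4  5
 5  0  1  2  2  3  3  3  3  3  3  3  4  5
dp[12][12] = 5. One LCS (by backtracking along matches): 6, 3, 3, 5, 5.

5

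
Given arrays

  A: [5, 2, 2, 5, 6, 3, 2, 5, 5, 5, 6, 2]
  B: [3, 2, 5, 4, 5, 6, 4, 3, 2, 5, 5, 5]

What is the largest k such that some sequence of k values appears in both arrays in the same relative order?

8

Pick 5 [1,3], 5 [4,5], 6 [5,6], 3 [6,8], 2 [7,9], 5 [8,10], 5 [9,11], 5 [10,12]; all 8 values appear in both, in order. The LCS DP gives dp[12][12] = 8, so this is optimal.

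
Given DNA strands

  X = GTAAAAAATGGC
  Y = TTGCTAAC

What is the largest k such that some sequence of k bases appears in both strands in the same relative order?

5

Taking G [1,3], T [2,5], A [7,6], A [8,7], C [12,8] gives a common subsequence of length 5. Since dp[12][8] = 5, nothing longer is possible.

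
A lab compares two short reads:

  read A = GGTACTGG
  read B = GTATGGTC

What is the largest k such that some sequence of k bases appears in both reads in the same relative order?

6

Match G at read A[2]=read B[1] → T at read A[3]=read B[2] → A at read A[4]=read B[3] → T at read A[6]=read B[4] → G at read A[7]=read B[5] → G at read A[8]=read B[6] — 6 bases in the same relative order in both. The LCS DP gives dp[8][8] = 6, so this is optimal.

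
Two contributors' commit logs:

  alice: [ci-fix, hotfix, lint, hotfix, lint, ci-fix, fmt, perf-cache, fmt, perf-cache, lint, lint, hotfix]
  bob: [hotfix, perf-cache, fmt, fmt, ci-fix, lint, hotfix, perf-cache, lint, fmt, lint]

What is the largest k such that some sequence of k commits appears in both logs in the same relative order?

One common subsequence of length 6: ci-fix at alice[1]=bob[5], then lint at alice[3]=bob[6], then hotfix at alice[4]=bob[7], then lint at alice[5]=bob[9], then fmt at alice[9]=bob[10], then lint at alice[12]=bob[11]. The LCS DP gives dp[13][11] = 6, so this is optimal.

6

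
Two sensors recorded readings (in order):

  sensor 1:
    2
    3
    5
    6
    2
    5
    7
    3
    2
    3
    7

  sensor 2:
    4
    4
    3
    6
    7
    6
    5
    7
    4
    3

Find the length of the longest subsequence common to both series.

5

Let dp[i][j] be the LCS length of the first i values of sensor 1 and the first j values of sensor 2. dp[i][j] = dp[i-1][j-1]+1 when the i-th and j-th values match, else max(dp[i-1][j], dp[i][j-1]).
    ·  4  4  3  6  7  6  5  7  4  3
 ·  0  0  0  0  0  0  0  0  0  0  0
 2  0  0  0  0  0  0  0  0  0  0  0
 3  0  0  0  1  1  1  1  1  1  1  1
 5  0  0  0  1  1  1  1  2  2  2  2
 6  0  0  0  1  2  2  2  2  2  2  2
 2  0  0  0  1  2  2  2  2  2  2  2
 5  0  0  0  1  2  2  2  3  3  3  3
 7  0  0  0  1  2  3  3  3  4  4  4
 3  0  0  0  1  2  3  3  3  4  4  5
 2  0  0  0  1  2  3  3  3  4  4  5
 3  0  0  0  1  2  3  3  3  4  4  5
 7  0  0  0  1  2  3  3  3  4  4  5
dp[11][10] = 5. One LCS (by backtracking along matches): 3, 6, 5, 7, 3.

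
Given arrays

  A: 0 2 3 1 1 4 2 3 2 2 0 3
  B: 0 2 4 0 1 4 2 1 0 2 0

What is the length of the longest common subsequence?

Match 0 at A[1]=B[1]; then 2 at A[2]=B[2]; then 1 at A[5]=B[5]; then 4 at A[6]=B[6]; then 2 at A[7]=B[7]; then 2 at A[10]=B[10]; then 0 at A[11]=B[11] — 7 values in the same relative order in both, and the DP table's final entry dp[12][11] is also 7, so no common subsequence is longer.

7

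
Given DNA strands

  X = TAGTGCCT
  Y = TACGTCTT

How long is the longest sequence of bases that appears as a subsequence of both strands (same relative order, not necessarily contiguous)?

6

Let dp[i][j] be the LCS length of the first i bases of X and the first j bases of Y. dp[i][j] = dp[i-1][j-1]+1 when the i-th and j-th bases match, else max(dp[i-1][j], dp[i][j-1]).
    ·  T  A  C  G  T  C  T  T
 ·  0  0  0  0  0  0  0  0  0
 T  0  1  1  1  1  1  1  1  1
 A  0  1  2  2  2  2  2  2  2
 G  0  1  2  2  3  3  3  3  3
 T  0  1  2  2  3  4  4  4  4
 G  0  1  2  2  3  4  4  4  4
 C  0  1  2  3  3  4  5  5  5
 C  0  1  2  3  3  4  5  5  5
 T  0  1  2  3  3  4  5  6  6
dp[8][8] = 6. One LCS (by backtracking along matches): TAGTCT.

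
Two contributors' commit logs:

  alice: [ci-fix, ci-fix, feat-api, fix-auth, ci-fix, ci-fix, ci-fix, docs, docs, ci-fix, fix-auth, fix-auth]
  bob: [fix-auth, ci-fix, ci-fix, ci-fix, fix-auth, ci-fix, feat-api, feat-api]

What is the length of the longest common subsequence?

Pick fix-auth (alice #4, bob #1) → ci-fix (alice #5, bob #2) → ci-fix (alice #6, bob #3) → ci-fix (alice #7, bob #4) → ci-fix (alice #10, bob #6); all 5 commits appear in both, in order. dp[12][8] = 5 confirms this is the maximum.

5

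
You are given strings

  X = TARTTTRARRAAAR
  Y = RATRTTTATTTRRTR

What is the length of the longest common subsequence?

One common subsequence of length 9: T at X[1]=Y[3] → R at X[3]=Y[4] → T at X[4]=Y[5] → T at X[5]=Y[6] → T at X[6]=Y[7] → A at X[8]=Y[8] → R at X[9]=Y[12] → R at X[10]=Y[13] → R at X[14]=Y[15]. The LCS DP gives dp[14][15] = 9, so this is optimal.

9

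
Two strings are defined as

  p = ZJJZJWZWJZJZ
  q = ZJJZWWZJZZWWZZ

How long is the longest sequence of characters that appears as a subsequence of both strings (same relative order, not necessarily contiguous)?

One common subsequence of length 9: Z [1,1], J [2,2], J [3,3], Z [4,7], J [5,8], W [6,11], W [8,12], Z [10,13], Z [12,14]. The LCS DP gives dp[12][14] = 9, so this is optimal.

9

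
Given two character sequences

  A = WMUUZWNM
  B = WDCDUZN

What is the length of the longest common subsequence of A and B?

4

Let dp[i][j] be the LCS length of the first i characters of A and the first j characters of B. dp[i][j] = dp[i-1][j-1]+1 when the i-th and j-th characters match, else max(dp[i-1][j], dp[i][j-1]).
    ·  W  D  C  D  U  Z  N
 ·  0  0  0  0  0  0  0  0
 W  0  1  1  1  1  1  1  1
 M  0  1  1  1  1  1  1  1
 U  0  1  1  1  1  2  2  2
 U  0  1  1  1  1  2  2  2
 Z  0  1  1  1  1  2  3  3
 W  0  1  1  1  1  2  3  3
 N  0  1  1  1  1  2  3  4
 M  0  1  1  1  1  2  3  4
dp[8][7] = 4. One LCS (by backtracking along matches): WUZN.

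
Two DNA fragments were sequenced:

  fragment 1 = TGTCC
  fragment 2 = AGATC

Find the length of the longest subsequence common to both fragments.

Let dp[i][j] be the LCS length of the first i bases of fragment 1 and the first j bases of fragment 2. dp[i][j] = dp[i-1][j-1]+1 when the i-th and j-th bases match, else max(dp[i-1][j], dp[i][j-1]).
    ·  A  G  A  T  C
 ·  0  0  0  0  0  0
 T  0  0  0  0  1  1
 G  0  0  1  1  1  1
 T  0  0  1  1  2  2
 C  0  0  1  1  2  3
 C  0  0  1  1  2  3
dp[5][5] = 3. One LCS (by backtracking along matches): GTC.

3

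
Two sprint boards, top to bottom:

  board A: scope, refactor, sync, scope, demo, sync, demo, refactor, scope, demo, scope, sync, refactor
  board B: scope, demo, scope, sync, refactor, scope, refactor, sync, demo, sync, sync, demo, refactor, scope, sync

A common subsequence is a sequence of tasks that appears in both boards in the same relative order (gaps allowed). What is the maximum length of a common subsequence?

Match scope (board A #1, board B #6) → refactor (board A #2, board B #7) → sync (board A #3, board B #8) → demo (board A #5, board B #9) → sync (board A #6, board B #11) → demo (board A #7, board B #12) → refactor (board A #8, board B #13) → scope (board A #11, board B #14) → sync (board A #12, board B #15) — 9 tasks in the same relative order in both. The LCS DP gives dp[13][15] = 9, so this is optimal.

9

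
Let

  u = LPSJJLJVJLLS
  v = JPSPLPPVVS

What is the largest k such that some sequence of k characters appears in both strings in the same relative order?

5

One common subsequence of length 5: P (u #2, v #2) → S (u #3, v #3) → L (u #6, v #5) → V (u #8, v #9) → S (u #12, v #10). The LCS DP gives dp[12][10] = 5, so this is optimal.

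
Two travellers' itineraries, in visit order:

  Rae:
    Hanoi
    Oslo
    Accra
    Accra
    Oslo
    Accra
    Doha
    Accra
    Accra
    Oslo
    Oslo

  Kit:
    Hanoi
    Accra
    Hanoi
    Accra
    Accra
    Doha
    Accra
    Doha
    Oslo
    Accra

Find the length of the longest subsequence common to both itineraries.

Pick Hanoi (Rae #1, Kit #1), Accra (Rae #3, Kit #2), Accra (Rae #4, Kit #4), Accra (Rae #6, Kit #5), Doha (Rae #7, Kit #6), Accra (Rae #8, Kit #7), Accra (Rae #9, Kit #10); all 7 stops appear in both, in order. dp[11][10] = 7 confirms this is the maximum.

7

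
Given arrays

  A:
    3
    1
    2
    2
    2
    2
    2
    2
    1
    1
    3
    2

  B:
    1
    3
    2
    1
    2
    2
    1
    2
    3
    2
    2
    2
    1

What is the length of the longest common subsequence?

Match 3 [1,2]; then 1 [2,4]; then 2 [3,5]; then 2 [4,6]; then 2 [5,8]; then 2 [6,10]; then 2 [7,11]; then 2 [8,12]; then 1 [10,13] — 9 values in the same relative order in both, and the DP table's final entry dp[12][13] is also 9, so no common subsequence is longer.

9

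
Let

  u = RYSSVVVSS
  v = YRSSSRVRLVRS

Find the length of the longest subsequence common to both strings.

6

Let dp[i][j] be the LCS length of the first i characters of u and the first j characters of v. dp[i][j] = dp[i-1][j-1]+1 when the i-th and j-th characters match, else max(dp[i-1][j], dp[i][j-1]).
    ·  Y  R  S  S  S  R  V  R  L  V  R  S
 ·  0  0  0  0  0  0  0  0  0  0  0  0  0
 R  0  0  1  1  1  1  1  1  1  1  1  1  1
 Y  0  1  1  1  1  1  1  1  1  1  1  1  1
 S  0  1  1  2  2  2  2  2  2  2  2  2  2
 S  0  1  1  2  3  3  3  3  3  3  3  3  3
 V  0  1  1  2  3  3  3  4  4  4  4  4  4
 V  0  1  1  2  3  3  3  4  4  4  5  5  5
 V  0  1  1  2  3  3  3  4  4  4  5  5  5
 S  0  1  1  2  3  4  4  4  4  4  5  5  6
 S  0  1  1  2  3  4  4  4  4  4  5  5  6
dp[9][12] = 6. One LCS (by backtracking along matches): RSSVVS.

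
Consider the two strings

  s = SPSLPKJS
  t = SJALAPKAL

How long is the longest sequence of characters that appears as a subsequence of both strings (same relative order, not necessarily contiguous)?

Let dp[i][j] be the LCS length of the first i characters of s and the first j characters of t. dp[i][j] = dp[i-1][j-1]+1 when the i-th and j-th characters match, else max(dp[i-1][j], dp[i][j-1]).
    ·  S  J  A  L  A  P  K  A  L
 ·  0  0  0  0  0  0  0  0  0  0
 S  0  1  1  1  1  1  1  1  1  1
 P  0  1  1  1  1  1  2  2  2  2
 S  0  1  1  1  1  1  2  2  2  2
 L  0  1  1  1  2  2  2  2  2  3
 P  0  1  1  1  2  2  3  3  3  3
 K  0  1  1  1  2  2  3  4  4  4
 J  0  1  2  2  2  2  3  4  4  4
 S  0  1  2  2  2  2  3  4  4  4
dp[8][9] = 4. One LCS (by backtracking along matches): SLPK.

4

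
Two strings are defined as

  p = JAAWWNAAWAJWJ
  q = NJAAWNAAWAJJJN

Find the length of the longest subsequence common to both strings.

Match J [1,2], then A [2,3], then A [3,4], then W [5,5], then N [6,6], then A [7,7], then A [8,8], then W [9,9], then A [10,10], then J [11,12], then J [13,13] — 11 characters in the same relative order in both. Since dp[13][14] = 11, nothing longer is possible.

11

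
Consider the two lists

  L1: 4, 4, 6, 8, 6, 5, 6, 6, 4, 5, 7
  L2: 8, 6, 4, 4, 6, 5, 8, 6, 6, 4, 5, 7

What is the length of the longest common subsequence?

9

Let dp[i][j] be the LCS length of the first i values of L1 and the first j values of L2. dp[i][j] = dp[i-1][j-1]+1 when the i-th and j-th values match, else max(dp[i-1][j], dp[i][j-1]).
    ·  8  6  4  4  6  5  8  6  6  4  5  7
 ·  0  0  0  0  0  0  0  0  0  0  0  0  0
 4  0  0  0  1  1  1  1  1  1  1  1  1  1
 4  0  0  0  1  2  2  2  2  2  2  2  2  2
 6  0  0  1  1  2  3  3  3  3  3  3  3  3
 8  0  1  1  1  2  3  3  4  4  4  4  4  4
 6  0  1  2  2  2  3  3  4  5  5  5  5  5
 5  0  1  2  2  2  3  4  4  5  5  5  6  6
 6  0  1  2  2  2  3  4  4  5  6  6  6  6
 6  0  1  2  2  2  3  4  4  5  6  6  6  6
 4  0  1  2  3  3  3  4  4  5  6  7  7  7
 5  0  1  2  3  3  3  4  4  5  6  7  8  8
 7  0  1  2  3  3  3  4  4  5  6  7  8  9
dp[11][12] = 9. One LCS (by backtracking along matches): 4, 4, 6, 8, 6, 6, 4, 5, 7.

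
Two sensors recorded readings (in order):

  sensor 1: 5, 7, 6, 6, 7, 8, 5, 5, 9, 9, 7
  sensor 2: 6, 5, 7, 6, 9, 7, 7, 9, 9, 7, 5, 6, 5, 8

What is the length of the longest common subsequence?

7

Pick 5 (sensor 1 #1, sensor 2 #2), 7 (sensor 1 #2, sensor 2 #3), 6 (sensor 1 #3, sensor 2 #4), 7 (sensor 1 #5, sensor 2 #7), 9 (sensor 1 #9, sensor 2 #8), 9 (sensor 1 #10, sensor 2 #9), 7 (sensor 1 #11, sensor 2 #10); all 7 values appear in both, in order, and the DP table's final entry dp[11][14] is also 7, so no common subsequence is longer.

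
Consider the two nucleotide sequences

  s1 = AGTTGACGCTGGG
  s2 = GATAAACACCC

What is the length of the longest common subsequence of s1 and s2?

5

Let dp[i][j] be the LCS length of the first i bases of s1 and the first j bases of s2. dp[i][j] = dp[i-1][j-1]+1 when the i-th and j-th bases match, else max(dp[i-1][j], dp[i][j-1]).
    ·  G  A  T  A  A  A  C  A  C  C  C
 ·  0  0  0  0  0  0  0  0  0  0  0  0
 A  0  0  1  1  1  1  1  1  1  1  1  1
 G  0  1  1  1  1  1  1  1  1  1  1  1
 T  0  1  1  2  2  2  2  2  2  2  2  2
 T  0  1  1  2  2  2  2  2  2  2  2  2
 G  0  1  1  2  2  2  2  2  2  2  2  2
 A  0  1  2  2  3  3  3  3  3  3  3  3
 C  0  1  2  2  3  3  3  4  4  4  4  4
 G  0  1  2  2  3  3  3  4  4  4  4  4
 C  0  1  2  2  3  3  3  4  4  5  5  5
 T  0  1  2  3  3  3  3  4  4  5  5  5
 G  0  1  2  3  3  3  3  4  4  5  5  5
 G  0  1  2  3  3  3  3  4  4  5  5  5
 G  0  1  2  3  3  3  3  4  4  5  5  5
dp[13][11] = 5. One LCS (by backtracking along matches): ATACC.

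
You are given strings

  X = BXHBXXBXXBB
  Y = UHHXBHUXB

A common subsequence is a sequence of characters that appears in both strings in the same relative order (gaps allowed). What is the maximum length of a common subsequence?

Taking H at X[3]=Y[3], then X at X[6]=Y[4], then B at X[7]=Y[5], then X at X[9]=Y[8], then B at X[11]=Y[9] gives a common subsequence of length 5. The LCS DP gives dp[11][9] = 5, so this is optimal.

5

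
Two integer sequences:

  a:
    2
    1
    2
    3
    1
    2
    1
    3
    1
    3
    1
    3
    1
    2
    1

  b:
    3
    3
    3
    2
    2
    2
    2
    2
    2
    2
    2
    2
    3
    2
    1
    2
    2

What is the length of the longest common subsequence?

Pick 2 [1,11] → 2 [3,12] → 3 [4,13] → 1 [5,15] → 2 [6,16] → 2 [14,17]; all 6 values appear in both, in order. The LCS DP gives dp[15][17] = 6, so this is optimal.

6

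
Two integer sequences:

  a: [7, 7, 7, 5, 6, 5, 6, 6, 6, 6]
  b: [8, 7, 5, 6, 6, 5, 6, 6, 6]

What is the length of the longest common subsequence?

Let dp[i][j] be the LCS length of the first i values of a and the first j values of b. dp[i][j] = dp[i-1][j-1]+1 when the i-th and j-th values match, else max(dp[i-1][j], dp[i][j-1]).
    ·  8  7  5  6  6  5  6  6  6
 ·  0  0  0  0  0  0  0  0  0  0
 7  0  0  1  1  1  1  1  1  1  1
 7  0  0  1  1  1  1  1  1  1  1
 7  0  0  1  1  1  1  1  1  1  1
 5  0  0  1  2  2  2  2  2  2  2
 6  0  0  1  2  3  3  3  3  3  3
 5  0  0  1  2  3  3  4  4  4  4
 6  0  0  1  2  3  4  4  5  5  5
 6  0  0  1  2  3  4  4  5  6  6
 6  0  0  1  2  3  4  4  5  6  7
 6  0  0  1  2  3  4  4  5  6  7
dp[10][9] = 7. One LCS (by backtracking along matches): 7, 5, 6, 5, 6, 6, 6.

7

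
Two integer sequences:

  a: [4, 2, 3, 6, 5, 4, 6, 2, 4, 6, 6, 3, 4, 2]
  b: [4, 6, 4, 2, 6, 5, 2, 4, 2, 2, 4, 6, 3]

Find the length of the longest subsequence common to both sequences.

9

Taking 4 [1,3], then 2 [2,4], then 6 [4,5], then 5 [5,6], then 4 [6,8], then 2 [8,10], then 4 [9,11], then 6 [11,12], then 3 [12,13] gives a common subsequence of length 9, and the DP table's final entry dp[14][13] is also 9, so no common subsequence is longer.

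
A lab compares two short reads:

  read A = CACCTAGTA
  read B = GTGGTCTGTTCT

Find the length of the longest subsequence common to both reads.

Let dp[i][j] be the LCS length of the first i bases of read A and the first j bases of read B. dp[i][j] = dp[i-1][j-1]+1 when the i-th and j-th bases match, else max(dp[i-1][j], dp[i][j-1]).
    ·  G  T  G  G  T  C  T  G  T  T  C  T
 ·  0  0  0  0  0  0  0  0  0  0  0  0  0
 C  0  0  0  0  0  0  1  1  1  1  1  1  1
 A  0  0  0  0  0  0  1  1  1  1  1  1  1
 C  0  0  0  0  0  0  1  1  1  1  1  2  2
 C  0  0  0  0  0  0  1  1  1  1  1  2  2
 T  0  0  1  1  1  1  1  2  2  2  2  2  3
 A  0  0  1  1  1  1  1  2  2  2  2  2  3
 G  0  1  1  2  2  2  2  2  3  3  3  3  3
 T  0  1  2  2  2  3  3  3  3  4  4  4  4
 A  0  1  2  2  2  3  3  3  3  4  4  4  4
dp[9][12] = 4. One LCS (by backtracking along matches): CTGT.

4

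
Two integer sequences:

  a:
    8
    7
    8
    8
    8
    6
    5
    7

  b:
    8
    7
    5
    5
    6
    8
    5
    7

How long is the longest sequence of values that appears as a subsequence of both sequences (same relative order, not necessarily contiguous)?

5

Taking 8 (a #1, b #1), 7 (a #2, b #2), 8 (a #5, b #6), 5 (a #7, b #7), 7 (a #8, b #8) gives a common subsequence of length 5, and the DP table's final entry dp[8][8] is also 5, so no common subsequence is longer.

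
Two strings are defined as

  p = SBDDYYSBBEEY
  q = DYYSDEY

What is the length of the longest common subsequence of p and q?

Let dp[i][j] be the LCS length of the first i characters of p and the first j characters of q. dp[i][j] = dp[i-1][j-1]+1 when the i-th and j-th characters match, else max(dp[i-1][j], dp[i][j-1]).
    ·  D  Y  Y  S  D  E  Y
 ·  0  0  0  0  0  0  0  0
 S  0  0  0  0  1  1  1  1
 B  0  0  0  0  1  1  1  1
 D  0  1  1  1  1  2  2  2
 D  0  1  1  1  1  2  2  2
 Y  0  1  2  2  2  2  2  3
 Y  0  1  2  3  3  3  3  3
 S  0  1  2  3  4  4  4  4
 B  0  1  2  3  4  4  4  4
 B  0  1  2  3  4  4  4  4
 E  0  1  2  3  4  4  5  5
 E  0  1  2  3  4  4  5  5
 Y  0  1  2  3  4  4  5  6
dp[12][7] = 6. One LCS (by backtracking along matches): DYYSEY.

6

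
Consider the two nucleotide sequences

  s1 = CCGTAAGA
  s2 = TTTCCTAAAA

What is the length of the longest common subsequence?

Let dp[i][j] be the LCS length of the first i bases of s1 and the first j bases of s2. dp[i][j] = dp[i-1][j-1]+1 when the i-th and j-th bases match, else max(dp[i-1][j], dp[i][j-1]).
    ·  T  T  T  C  C  T  A  A  A  A
 ·  0  0  0  0  0  0  0  0  0  0  0
 C  0  0  0  0  1  1  1  1  1  1  1
 C  0  0  0  0  1  2  2  2  2  2  2
 G  0  0  0  0  1  2  2  2  2  2  2
 T  0  1  1  1  1  2  3  3  3  3  3
 A  0  1  1  1  1  2  3  4  4  4  4
 A  0  1  1  1  1  2  3  4  5  5  5
 G  0  1  1  1  1  2  3  4  5  5  5
 A  0  1  1  1  1  2  3  4  5  6  6
dp[8][10] = 6. One LCS (by backtracking along matches): CCTAAA.

6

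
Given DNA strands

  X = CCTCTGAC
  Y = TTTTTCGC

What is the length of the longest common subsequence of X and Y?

Let dp[i][j] be the LCS length of the first i bases of X and the first j bases of Y. dp[i][j] = dp[i-1][j-1]+1 when the i-th and j-th bases match, else max(dp[i-1][j], dp[i][j-1]).
    ·  T  T  T  T  T  C  G  C
 ·  0  0  0  0  0  0  0  0  0
 C  0  0  0  0  0  0  1  1  1
 C  0  0  0  0  0  0  1  1  2
 T  0  1  1  1  1  1  1  1  2
 C  0  1  1  1  1  1  2  2  2
 T  0  1  2  2  2  2  2  2  2
 G  0  1  2  2  2  2  2  3  3
 A  0  1  2  2  2  2  2  3  3
 C  0  1  2  2  2  2  3  3  4
dp[8][8] = 4. One LCS (by backtracking along matches): TCGC.

4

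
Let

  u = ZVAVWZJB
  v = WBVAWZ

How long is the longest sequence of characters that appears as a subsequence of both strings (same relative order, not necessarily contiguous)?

One common subsequence of length 4: V at u[2]=v[3]; then A at u[3]=v[4]; then W at u[5]=v[5]; then Z at u[6]=v[6]. dp[8][6] = 4 confirms this is the maximum.

4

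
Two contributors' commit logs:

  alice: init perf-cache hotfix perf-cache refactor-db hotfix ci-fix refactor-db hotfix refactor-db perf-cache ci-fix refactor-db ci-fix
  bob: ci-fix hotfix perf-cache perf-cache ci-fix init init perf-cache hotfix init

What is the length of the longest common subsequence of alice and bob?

Pick perf-cache (alice #2, bob #3), perf-cache (alice #4, bob #4), ci-fix (alice #7, bob #5), hotfix (alice #9, bob #9); all 4 commits appear in both, in order, and the DP table's final entry dp[14][10] is also 4, so no common subsequence is longer.

4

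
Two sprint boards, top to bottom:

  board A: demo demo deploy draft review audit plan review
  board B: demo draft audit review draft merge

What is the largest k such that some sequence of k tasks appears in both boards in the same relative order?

Taking demo [2,1] → draft [4,2] → audit [6,3] → review [8,4] gives a common subsequence of length 4. The LCS DP gives dp[8][6] = 4, so this is optimal.

4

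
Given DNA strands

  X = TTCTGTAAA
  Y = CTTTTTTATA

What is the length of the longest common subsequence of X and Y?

One common subsequence of length 6: T (X #1, Y #4); then T (X #2, Y #5); then T (X #4, Y #6); then T (X #6, Y #7); then A (X #7, Y #8); then A (X #9, Y #10). The LCS DP gives dp[9][10] = 6, so this is optimal.

6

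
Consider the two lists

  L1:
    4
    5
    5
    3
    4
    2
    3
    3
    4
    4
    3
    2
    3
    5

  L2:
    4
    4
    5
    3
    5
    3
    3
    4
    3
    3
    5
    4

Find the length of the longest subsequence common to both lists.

9

Match 4 (L1 #1, L2 #2); then 5 (L1 #2, L2 #3); then 5 (L1 #3, L2 #5); then 3 (L1 #7, L2 #6); then 3 (L1 #8, L2 #7); then 4 (L1 #10, L2 #8); then 3 (L1 #11, L2 #9); then 3 (L1 #13, L2 #10); then 5 (L1 #14, L2 #11) — 9 values in the same relative order in both. The LCS DP gives dp[14][12] = 9, so this is optimal.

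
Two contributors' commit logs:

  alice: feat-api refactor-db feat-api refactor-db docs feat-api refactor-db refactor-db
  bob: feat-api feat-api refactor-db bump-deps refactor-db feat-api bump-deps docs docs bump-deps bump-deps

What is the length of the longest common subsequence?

4

Match feat-api at alice[1]=bob[2], then refactor-db at alice[2]=bob[5], then feat-api at alice[3]=bob[6], then docs at alice[5]=bob[9] — 4 commits in the same relative order in both. The LCS DP gives dp[8][11] = 4, so this is optimal.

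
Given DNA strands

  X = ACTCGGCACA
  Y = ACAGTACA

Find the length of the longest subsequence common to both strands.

One common subsequence of length 6: A [1,1]; then C [2,2]; then T [3,5]; then A [8,6]; then C [9,7]; then A [10,8]. dp[10][8] = 6 confirms this is the maximum.

6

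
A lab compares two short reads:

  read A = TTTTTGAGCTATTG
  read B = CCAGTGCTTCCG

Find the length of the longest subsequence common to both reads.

Taking T at read A[5]=read B[5]; then G at read A[8]=read B[6]; then C at read A[9]=read B[7]; then T at read A[10]=read B[8]; then T at read A[12]=read B[9]; then G at read A[14]=read B[12] gives a common subsequence of length 6. dp[14][12] = 6 confirms this is the maximum.

6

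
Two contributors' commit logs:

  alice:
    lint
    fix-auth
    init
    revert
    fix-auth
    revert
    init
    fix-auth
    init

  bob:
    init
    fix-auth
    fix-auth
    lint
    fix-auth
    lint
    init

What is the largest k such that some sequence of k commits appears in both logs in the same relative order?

4

Match fix-auth at alice[2]=bob[2] → fix-auth at alice[5]=bob[3] → fix-auth at alice[8]=bob[5] → init at alice[9]=bob[7] — 4 commits in the same relative order in both. The LCS DP gives dp[9][7] = 4, so this is optimal.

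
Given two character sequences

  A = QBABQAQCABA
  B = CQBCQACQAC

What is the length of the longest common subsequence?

6

Let dp[i][j] be the LCS length of the first i characters of A and the first j characters of B. dp[i][j] = dp[i-1][j-1]+1 when the i-th and j-th characters match, else max(dp[i-1][j], dp[i][j-1]).
    ·  C  Q  B  C  Q  A  C  Q  A  C
 ·  0  0  0  0  0  0  0  0  0  0  0
 Q  0  0  1  1  1  1  1  1  1  1  1
 B  0  0  1  2  2  2  2  2  2  2  2
 A  0  0  1  2  2  2  3  3  3  3  3
 B  0  0  1  2  2  2  3  3  3  3  3
 Q  0  0  1  2  2  3  3  3  4  4  4
 A  0  0  1  2  2  3  4  4  4  5  5
 Q  0  0  1  2  2  3  4  4  5  5  5
 C  0  1  1  2  3  3  4  5  5  5  6
 A  0  1  1  2  3  3  4  5  5  6  6
 B  0  1  1  2  3  3  4  5  5  6  6
 A  0  1  1  2  3  3  4  5  5  6  6
dp[11][10] = 6. One LCS (by backtracking along matches): QBAQAC.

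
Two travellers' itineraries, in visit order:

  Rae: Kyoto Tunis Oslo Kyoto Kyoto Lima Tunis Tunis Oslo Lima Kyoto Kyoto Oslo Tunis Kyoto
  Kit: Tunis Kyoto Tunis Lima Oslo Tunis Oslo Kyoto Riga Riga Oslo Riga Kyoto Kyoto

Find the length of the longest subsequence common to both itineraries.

8

Match Kyoto [1,2], then Tunis [2,3], then Oslo [3,5], then Tunis [8,6], then Oslo [9,7], then Kyoto [11,8], then Kyoto [12,13], then Kyoto [15,14] — 8 stops in the same relative order in both. Since dp[15][14] = 8, nothing longer is possible.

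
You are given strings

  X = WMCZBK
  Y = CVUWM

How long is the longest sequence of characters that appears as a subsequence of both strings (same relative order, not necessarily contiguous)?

2

Taking W (X #1, Y #4), M (X #2, Y #5) gives a common subsequence of length 2. Since dp[6][5] = 2, nothing longer is possible.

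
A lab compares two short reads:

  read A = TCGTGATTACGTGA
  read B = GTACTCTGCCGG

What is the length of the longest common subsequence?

One common subsequence of length 8: G at read A[3]=read B[1], then T at read A[4]=read B[2], then A at read A[6]=read B[3], then T at read A[7]=read B[5], then T at read A[8]=read B[7], then C at read A[10]=read B[10], then G at read A[11]=read B[11], then G at read A[13]=read B[12]. Since dp[14][12] = 8, nothing longer is possible.

8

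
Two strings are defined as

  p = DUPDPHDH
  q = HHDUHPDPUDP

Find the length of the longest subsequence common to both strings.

6

Let dp[i][j] be the LCS length of the first i characters of p and the first j characters of q. dp[i][j] = dp[i-1][j-1]+1 when the i-th and j-th characters match, else max(dp[i-1][j], dp[i][j-1]).
    ·  H  H  D  U  H  P  D  P  U  D  P
 ·  0  0  0  0  0  0  0  0  0  0  0  0
 D  0  0  0  1  1  1  1  1  1  1  1  1
 U  0  0  0  1  2  2  2  2  2  2  2  2
 P  0  0  0  1  2  2  3  3  3  3  3  3
 D  0  0  0  1  2  2  3  4  4  4  4  4
 P  0  0  0  1  2  2  3  4  5  5  5  5
 H  0  1  1  1  2  3  3  4  5  5  5  5
 D  0  1  1  2  2  3  3  4  5  5  6  6
 H  0  1  2  2  2  3  3  4  5  5  6  6
dp[8][11] = 6. One LCS (by backtracking along matches): DUPDPD.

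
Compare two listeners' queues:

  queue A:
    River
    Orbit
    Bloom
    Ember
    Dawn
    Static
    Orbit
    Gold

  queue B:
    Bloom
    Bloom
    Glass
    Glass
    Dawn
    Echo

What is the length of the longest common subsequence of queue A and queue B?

2

Taking Bloom at queue A[3]=queue B[2], Dawn at queue A[5]=queue B[5] gives a common subsequence of length 2. The LCS DP gives dp[8][6] = 2, so this is optimal.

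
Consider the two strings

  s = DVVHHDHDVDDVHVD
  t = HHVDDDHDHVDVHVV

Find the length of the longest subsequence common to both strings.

10

Match H (s #4, t #1) → H (s #5, t #2) → D (s #6, t #6) → H (s #7, t #7) → D (s #8, t #8) → V (s #9, t #10) → D (s #11, t #11) → V (s #12, t #12) → H (s #13, t #13) → V (s #14, t #15) — 10 characters in the same relative order in both, and the DP table's final entry dp[15][15] is also 10, so no common subsequence is longer.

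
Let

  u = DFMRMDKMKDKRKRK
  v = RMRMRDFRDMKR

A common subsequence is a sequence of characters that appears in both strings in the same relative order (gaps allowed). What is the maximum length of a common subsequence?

Taking D (u #1, v #6), then F (u #2, v #7), then R (u #4, v #8), then D (u #6, v #9), then M (u #8, v #10), then K (u #13, v #11), then R (u #14, v #12) gives a common subsequence of length 7, and the DP table's final entry dp[15][12] is also 7, so no common subsequence is longer.

7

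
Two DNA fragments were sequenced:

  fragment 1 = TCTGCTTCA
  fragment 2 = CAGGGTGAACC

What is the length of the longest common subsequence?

Let dp[i][j] be the LCS length of the first i bases of fragment 1 and the first j bases of fragment 2. dp[i][j] = dp[i-1][j-1]+1 when the i-th and j-th bases match, else max(dp[i-1][j], dp[i][j-1]).
    ·  C  A  G  G  G  T  G  A  A  C  C
 ·  0  0  0  0  0  0  0  0  0  0  0  0
 T  0  0  0  0  0  0  1  1  1  1  1  1
 C  0  1  1  1  1  1  1  1  1  1  2  2
 T  0  1  1  1  1  1  2  2  2  2  2  2
 G  0  1  1  2  2  2  2  3  3  3  3  3
 C  0  1  1  2  2  2  2  3  3  3  4  4
 T  0  1  1  2  2  2  3  3  3  3  4  4
 T  0  1  1  2  2  2  3  3  3  3  4  4
 C  0  1  1  2  2  2  3  3  3  3  4  5
 A  0  1  2  2  2  2  3  3  4  4  4  5
dp[9][11] = 5. One LCS (by backtracking along matches): CTGCC.

5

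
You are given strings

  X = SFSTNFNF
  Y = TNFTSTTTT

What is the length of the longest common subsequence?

Let dp[i][j] be the LCS length of the first i characters of X and the first j characters of Y. dp[i][j] = dp[i-1][j-1]+1 when the i-th and j-th characters match, else max(dp[i-1][j], dp[i][j-1]).
    ·  T  N  F  T  S  T  T  T  T
 ·  0  0  0  0  0  0  0  0  0  0
 S  0  0  0  0  0  1  1  1  1  1
 F  0  0  0  1  1  1  1  1  1  1
 S  0  0  0  1  1  2  2  2  2  2
 T  0  1  1  1  2  2  3  3  3  3
 N  0  1  2  2  2  2  3  3  3  3
 F  0  1  2  3  3  3  3  3  3  3
 N  0  1  2  3  3  3  3  3  3  3
 F  0  1  2  3  3  3  3  3  3  3
dp[8][9] = 3. One LCS (by backtracking along matches): FST.

3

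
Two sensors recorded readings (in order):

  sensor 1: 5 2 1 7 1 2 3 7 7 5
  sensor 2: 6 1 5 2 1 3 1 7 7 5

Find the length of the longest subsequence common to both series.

Let dp[i][j] be the LCS length of the first i values of sensor 1 and the first j values of sensor 2. dp[i][j] = dp[i-1][j-1]+1 when the i-th and j-th values match, else max(dp[i-1][j], dp[i][j-1]).
    ·  6  1  5  2  1  3  1  7  7  5
 ·  0  0  0  0  0  0  0  0  0  0  0
 5  0  0  0  1  1  1  1  1  1  1  1
 2  0  0  0  1  2  2  2  2  2  2  2
 1  0  0  1  1  2  3  3  3  3  3  3
 7  0  0  1  1  2  3  3  3  4  4  4
 1  0  0  1  1  2  3  3  4  4  4  4
 2  0  0  1  1  2  3  3  4  4  4  4
 3  0  0  1  1  2  3  4  4  4  4  4
 7  0  0  1  1  2  3  4  4  5  5  5
 7  0  0  1  1  2  3  4  4  5  6  6
 5  0  0  1  2  2  3  4  4  5  6  7
dp[10][10] = 7. One LCS (by backtracking along matches): 5, 2, 1, 1, 7, 7, 5.

7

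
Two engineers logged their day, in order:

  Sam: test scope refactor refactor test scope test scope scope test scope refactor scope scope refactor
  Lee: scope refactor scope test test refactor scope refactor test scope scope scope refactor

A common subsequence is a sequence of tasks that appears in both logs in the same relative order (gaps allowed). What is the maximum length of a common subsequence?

10

Pick scope [2,1] → refactor [3,2] → test [5,4] → test [7,5] → scope [8,7] → test [10,9] → scope [11,10] → scope [13,11] → scope [14,12] → refactor [15,13]; all 10 tasks appear in both, in order. Since dp[15][13] = 10, nothing longer is possible.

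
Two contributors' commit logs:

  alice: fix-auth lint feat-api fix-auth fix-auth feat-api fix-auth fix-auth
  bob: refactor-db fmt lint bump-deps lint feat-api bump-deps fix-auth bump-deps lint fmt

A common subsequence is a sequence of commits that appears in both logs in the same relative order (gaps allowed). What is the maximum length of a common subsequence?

3

Match lint [2,5] → feat-api [3,6] → fix-auth [4,8] — 3 commits in the same relative order in both. dp[8][11] = 3 confirms this is the maximum.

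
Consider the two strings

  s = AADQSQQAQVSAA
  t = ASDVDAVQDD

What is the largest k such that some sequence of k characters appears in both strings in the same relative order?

Pick A [1,1], then D [3,5], then A [8,6], then Q [9,8]; all 4 characters appear in both, in order, and the DP table's final entry dp[13][10] is also 4, so no common subsequence is longer.

4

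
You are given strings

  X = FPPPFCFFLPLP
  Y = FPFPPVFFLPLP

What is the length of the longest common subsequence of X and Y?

Let dp[i][j] be the LCS length of the first i characters of X and the first j characters of Y. dp[i][j] = dp[i-1][j-1]+1 when the i-th and j-th characters match, else max(dp[i-1][j], dp[i][j-1]).
    ·  F  P  F  P  P  V  F  F  L  P  L  P
 ·  0  0  0  0  0  0  0  0  0  0  0  0  0
 F  0  1  1  1  1  1  1  1  1  1  1  1  1
 P  0  1  2  2  2  2  2  2  2  2  2  2  2
 P  0  1  2  2  3  3  3  3  3  3  3  3  3
 P  0  1  2  2  3  4  4  4  4  4  4  4  4
 F  0  1  2  3  3  4  4  5  5  5  5  5  5
 C  0  1  2  3  3  4  4  5  5  5  5  5  5
 F  0  1  2  3  3  4  4  5  6  6  6  6  6
 F  0  1  2  3  3  4  4  5  6  6  6  6  6
 L  0  1  2  3  3  4  4  5  6  7  7  7  7
 P  0  1  2  3  4  4  4  5  6  7  8  8  8
 L  0  1  2  3  4  4  4  5  6  7  8  9  9
 P  0  1  2  3  4  5  5  5  6  7  8  9 10
dp[12][12] = 10. One LCS (by backtracking along matches): FPPPFFLPLP.

10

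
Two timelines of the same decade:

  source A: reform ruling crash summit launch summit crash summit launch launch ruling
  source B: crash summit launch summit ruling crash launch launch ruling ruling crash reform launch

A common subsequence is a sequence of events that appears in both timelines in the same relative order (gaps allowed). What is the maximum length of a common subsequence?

8

Taking crash (source A #3, source B #1), summit (source A #4, source B #2), launch (source A #5, source B #3), summit (source A #6, source B #4), crash (source A #7, source B #6), launch (source A #9, source B #7), launch (source A #10, source B #8), ruling (source A #11, source B #10) gives a common subsequence of length 8. The LCS DP gives dp[11][13] = 8, so this is optimal.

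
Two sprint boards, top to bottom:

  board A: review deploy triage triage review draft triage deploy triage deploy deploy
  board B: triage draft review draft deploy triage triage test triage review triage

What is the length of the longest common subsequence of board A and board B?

Taking review at board A[1]=board B[3], deploy at board A[2]=board B[5], triage at board A[3]=board B[7], triage at board A[4]=board B[9], review at board A[5]=board B[10], triage at board A[9]=board B[11] gives a common subsequence of length 6. Since dp[11][11] = 6, nothing longer is possible.

6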